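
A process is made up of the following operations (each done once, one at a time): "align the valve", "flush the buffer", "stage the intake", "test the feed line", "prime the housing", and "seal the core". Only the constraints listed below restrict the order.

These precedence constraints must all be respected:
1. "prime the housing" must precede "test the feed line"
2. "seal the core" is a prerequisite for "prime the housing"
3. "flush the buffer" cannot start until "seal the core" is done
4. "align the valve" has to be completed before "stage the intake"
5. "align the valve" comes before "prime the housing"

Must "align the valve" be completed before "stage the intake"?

Yes

There is a constraint chain "align the valve" → "stage the intake".
So "align the valve" must precede "stage the intake" in any valid ordering.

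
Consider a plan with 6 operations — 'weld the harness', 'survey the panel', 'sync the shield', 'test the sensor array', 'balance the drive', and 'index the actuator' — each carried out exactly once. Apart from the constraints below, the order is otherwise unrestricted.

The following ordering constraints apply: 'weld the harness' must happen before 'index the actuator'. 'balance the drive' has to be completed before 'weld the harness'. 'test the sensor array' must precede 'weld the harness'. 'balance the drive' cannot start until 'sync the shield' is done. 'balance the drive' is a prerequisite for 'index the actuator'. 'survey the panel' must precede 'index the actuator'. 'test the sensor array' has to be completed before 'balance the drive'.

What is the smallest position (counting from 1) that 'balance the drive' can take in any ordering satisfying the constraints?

3

The operations that are forced before 'balance the drive', directly or transitively, are 'sync the shield', 'test the sensor array'. That's 2 operations.
So at minimum 2 operations come before 'balance the drive', putting 'balance the drive' no earlier than position 3. That position is achievable by scheduling exactly those predecessors first.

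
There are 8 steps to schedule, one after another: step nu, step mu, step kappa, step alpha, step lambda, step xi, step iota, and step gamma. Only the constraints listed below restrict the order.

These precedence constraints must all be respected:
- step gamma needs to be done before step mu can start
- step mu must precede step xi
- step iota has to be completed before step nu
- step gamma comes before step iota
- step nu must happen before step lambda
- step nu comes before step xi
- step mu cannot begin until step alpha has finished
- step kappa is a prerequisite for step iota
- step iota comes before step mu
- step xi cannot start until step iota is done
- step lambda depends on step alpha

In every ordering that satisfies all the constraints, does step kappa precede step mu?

Tracing the constraints gives a chain: step kappa → step iota → step mu.
Hence step kappa necessarily comes before step mu.

Yes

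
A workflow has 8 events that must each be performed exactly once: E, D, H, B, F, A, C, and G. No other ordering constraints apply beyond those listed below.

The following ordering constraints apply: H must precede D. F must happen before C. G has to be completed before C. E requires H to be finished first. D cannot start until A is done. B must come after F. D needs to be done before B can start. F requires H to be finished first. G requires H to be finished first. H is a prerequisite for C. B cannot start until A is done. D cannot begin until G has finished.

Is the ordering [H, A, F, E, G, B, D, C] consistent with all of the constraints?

No

Here D comes after B.
Since D is required before B, the ordering is invalid.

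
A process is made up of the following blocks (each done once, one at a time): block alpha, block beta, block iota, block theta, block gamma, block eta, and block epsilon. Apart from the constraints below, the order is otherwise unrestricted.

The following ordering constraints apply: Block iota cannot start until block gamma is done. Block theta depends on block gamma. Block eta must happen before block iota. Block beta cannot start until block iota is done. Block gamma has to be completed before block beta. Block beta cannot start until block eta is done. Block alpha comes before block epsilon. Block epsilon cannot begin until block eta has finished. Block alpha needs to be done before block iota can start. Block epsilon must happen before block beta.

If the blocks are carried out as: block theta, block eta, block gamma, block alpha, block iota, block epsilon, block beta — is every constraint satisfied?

The sequence places block theta ahead of block gamma.
But one of the constraints requires block gamma before block theta, so this ordering violates it.

No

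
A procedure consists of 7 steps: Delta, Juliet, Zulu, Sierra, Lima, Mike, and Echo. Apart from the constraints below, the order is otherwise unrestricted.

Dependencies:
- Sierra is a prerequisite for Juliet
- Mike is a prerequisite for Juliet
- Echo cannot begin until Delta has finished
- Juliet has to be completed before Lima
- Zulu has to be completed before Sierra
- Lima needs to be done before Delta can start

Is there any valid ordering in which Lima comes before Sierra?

The constraints give a chain Sierra → Juliet → Lima, which forces Sierra before Lima.
Hence Lima can never be scheduled before Sierra.

No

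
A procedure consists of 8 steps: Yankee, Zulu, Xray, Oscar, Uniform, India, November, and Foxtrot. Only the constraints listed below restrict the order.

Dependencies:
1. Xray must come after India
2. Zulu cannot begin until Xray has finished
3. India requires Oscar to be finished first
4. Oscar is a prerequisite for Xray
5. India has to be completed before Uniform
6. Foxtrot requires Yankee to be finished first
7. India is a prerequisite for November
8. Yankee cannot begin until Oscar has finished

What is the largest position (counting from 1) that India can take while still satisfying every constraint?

Following every chain forward from India, the steps that must come later are Zulu, Xray, Uniform, November — 4 of them.
So at least 4 steps follow India, putting India no later than position 4. That position is achievable by scheduling everything else first.

4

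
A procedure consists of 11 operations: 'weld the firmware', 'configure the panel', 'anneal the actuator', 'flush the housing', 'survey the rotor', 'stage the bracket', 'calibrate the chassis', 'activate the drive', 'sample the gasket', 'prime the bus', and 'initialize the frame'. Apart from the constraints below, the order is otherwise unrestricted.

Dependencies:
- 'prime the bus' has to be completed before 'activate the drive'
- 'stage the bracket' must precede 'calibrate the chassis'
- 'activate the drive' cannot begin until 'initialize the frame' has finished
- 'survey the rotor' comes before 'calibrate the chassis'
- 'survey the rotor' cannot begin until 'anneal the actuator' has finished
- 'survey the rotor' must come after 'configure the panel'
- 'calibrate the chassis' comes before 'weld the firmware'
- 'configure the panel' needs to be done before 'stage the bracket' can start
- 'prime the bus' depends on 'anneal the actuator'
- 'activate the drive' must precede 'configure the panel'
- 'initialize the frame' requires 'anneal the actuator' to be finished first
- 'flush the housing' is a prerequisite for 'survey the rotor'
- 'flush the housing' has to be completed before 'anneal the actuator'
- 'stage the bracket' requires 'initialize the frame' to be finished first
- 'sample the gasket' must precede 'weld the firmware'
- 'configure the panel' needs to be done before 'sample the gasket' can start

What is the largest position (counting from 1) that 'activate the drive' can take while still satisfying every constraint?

5

Following every chain forward from 'activate the drive', the operations that must come later are 'weld the firmware', 'configure the panel', 'survey the rotor', 'stage the bracket', 'calibrate the chassis', 'sample the gasket' — 6 of them.
With 6 mandatory successors out of 11 operations total, the latest slot for 'activate the drive' is 11−6 = 5, and it's reachable by doing all non-successors before 'activate the drive'.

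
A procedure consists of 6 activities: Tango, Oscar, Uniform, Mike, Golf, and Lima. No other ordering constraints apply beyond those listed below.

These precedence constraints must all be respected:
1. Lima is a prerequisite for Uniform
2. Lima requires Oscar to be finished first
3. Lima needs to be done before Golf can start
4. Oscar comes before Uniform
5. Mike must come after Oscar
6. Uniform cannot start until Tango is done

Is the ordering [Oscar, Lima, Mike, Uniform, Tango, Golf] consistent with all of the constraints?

In the proposed order, Uniform appears before Tango.
That contradicts the constraint that Tango must precede Uniform.

No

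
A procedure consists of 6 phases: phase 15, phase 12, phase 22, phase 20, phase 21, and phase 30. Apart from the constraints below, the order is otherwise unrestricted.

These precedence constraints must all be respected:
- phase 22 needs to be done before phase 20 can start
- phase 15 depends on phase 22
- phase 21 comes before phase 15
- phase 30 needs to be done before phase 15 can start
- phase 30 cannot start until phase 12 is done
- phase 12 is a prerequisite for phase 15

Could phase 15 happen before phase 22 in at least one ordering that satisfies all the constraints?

No

The constraints give a chain phase 22 → phase 15, which forces phase 22 before phase 15.
So no valid ordering can have phase 15 before phase 22.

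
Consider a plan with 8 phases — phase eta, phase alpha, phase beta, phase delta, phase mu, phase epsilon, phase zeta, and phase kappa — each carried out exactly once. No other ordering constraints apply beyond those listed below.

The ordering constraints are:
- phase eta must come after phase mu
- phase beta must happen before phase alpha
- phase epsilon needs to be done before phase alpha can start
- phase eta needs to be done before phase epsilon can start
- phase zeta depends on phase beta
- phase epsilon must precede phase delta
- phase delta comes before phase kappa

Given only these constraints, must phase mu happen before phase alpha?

Following the dependencies: phase mu → phase eta → phase epsilon → phase alpha.
Hence phase mu necessarily comes before phase alpha.

Yes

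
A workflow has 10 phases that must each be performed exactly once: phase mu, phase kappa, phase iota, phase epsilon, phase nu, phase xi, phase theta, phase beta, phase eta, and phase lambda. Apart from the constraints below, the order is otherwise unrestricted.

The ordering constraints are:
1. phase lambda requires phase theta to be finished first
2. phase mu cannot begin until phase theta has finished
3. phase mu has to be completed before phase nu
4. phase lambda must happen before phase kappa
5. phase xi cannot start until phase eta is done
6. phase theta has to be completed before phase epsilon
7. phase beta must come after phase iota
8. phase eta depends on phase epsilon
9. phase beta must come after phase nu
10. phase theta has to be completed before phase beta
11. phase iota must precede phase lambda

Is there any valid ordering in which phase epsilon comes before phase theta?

There is a dependency chain phase theta → phase epsilon, so phase epsilon always comes after phase theta.
So no valid ordering can have phase epsilon before phase theta.

No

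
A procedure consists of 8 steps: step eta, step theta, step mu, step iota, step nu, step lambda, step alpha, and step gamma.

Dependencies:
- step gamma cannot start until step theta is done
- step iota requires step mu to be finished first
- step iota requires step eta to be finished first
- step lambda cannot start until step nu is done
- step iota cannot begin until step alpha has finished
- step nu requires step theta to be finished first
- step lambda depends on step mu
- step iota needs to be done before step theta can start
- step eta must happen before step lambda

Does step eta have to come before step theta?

Following the dependencies: step eta → step iota → step theta.
Hence step eta necessarily comes before step theta.

Yes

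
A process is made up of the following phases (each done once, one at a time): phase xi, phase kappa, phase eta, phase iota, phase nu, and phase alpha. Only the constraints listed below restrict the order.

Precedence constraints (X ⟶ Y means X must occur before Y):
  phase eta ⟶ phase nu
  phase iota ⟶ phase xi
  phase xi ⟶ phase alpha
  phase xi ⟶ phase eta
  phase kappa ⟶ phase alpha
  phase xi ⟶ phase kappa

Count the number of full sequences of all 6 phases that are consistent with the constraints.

6

Phase iota is the only phase with nothing required before it, so every ordering starts there.
Systematically extending each partial ordering one phase at a time and counting, there are 6 complete orderings.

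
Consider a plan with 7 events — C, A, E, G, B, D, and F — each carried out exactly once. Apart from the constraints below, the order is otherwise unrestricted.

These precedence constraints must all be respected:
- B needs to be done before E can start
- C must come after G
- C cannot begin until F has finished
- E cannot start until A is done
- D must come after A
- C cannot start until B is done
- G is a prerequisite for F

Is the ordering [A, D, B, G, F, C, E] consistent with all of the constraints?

Yes

Going through the constraints one by one, each required predecessor appears earlier in the sequence than its dependent — e.g. A (position 1) is before E (position 7), as required.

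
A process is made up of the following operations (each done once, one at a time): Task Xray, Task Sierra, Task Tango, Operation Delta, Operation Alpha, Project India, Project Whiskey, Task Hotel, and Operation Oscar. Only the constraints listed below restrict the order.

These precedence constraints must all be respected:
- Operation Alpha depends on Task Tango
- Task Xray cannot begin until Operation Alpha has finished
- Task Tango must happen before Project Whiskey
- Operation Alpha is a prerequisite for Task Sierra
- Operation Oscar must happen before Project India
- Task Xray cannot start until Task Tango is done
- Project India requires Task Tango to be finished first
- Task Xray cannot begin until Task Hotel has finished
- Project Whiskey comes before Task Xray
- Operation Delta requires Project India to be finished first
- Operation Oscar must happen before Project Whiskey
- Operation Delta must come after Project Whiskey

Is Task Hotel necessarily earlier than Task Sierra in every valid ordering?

No

No chain of constraints connects Task Hotel to Task Sierra in either direction.
A valid ordering placing Task Sierra before Task Hotel exists, so the answer is no.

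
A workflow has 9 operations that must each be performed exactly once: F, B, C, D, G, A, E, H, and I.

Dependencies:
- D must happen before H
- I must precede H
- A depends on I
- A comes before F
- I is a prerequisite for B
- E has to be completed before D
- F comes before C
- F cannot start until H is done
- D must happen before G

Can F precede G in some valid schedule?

The constraints leave F and G unordered relative to each other; nothing requires G earlier.
So a valid ordering placing F earlier than G exists.

Yes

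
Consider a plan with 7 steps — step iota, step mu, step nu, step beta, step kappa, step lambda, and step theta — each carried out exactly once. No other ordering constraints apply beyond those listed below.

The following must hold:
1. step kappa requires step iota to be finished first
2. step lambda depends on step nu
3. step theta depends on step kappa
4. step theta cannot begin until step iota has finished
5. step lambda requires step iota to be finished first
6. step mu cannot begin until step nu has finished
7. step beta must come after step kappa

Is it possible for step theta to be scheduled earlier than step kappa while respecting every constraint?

There is a dependency chain step kappa → step theta, so step theta always comes after step kappa.
So no valid ordering can have step theta before step kappa.

No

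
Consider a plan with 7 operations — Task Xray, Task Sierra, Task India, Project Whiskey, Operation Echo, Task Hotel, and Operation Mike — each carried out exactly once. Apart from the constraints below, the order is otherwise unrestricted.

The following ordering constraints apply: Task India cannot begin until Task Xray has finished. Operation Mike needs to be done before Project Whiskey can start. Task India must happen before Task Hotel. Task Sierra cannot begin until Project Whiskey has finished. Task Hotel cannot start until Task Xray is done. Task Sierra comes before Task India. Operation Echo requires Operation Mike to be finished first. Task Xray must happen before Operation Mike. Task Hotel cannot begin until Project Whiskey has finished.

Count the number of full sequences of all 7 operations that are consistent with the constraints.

5

Task Xray is the only operation with nothing required before it, so every ordering starts there.
Systematically extending each partial ordering one operation at a time and counting, there are 5 complete orderings.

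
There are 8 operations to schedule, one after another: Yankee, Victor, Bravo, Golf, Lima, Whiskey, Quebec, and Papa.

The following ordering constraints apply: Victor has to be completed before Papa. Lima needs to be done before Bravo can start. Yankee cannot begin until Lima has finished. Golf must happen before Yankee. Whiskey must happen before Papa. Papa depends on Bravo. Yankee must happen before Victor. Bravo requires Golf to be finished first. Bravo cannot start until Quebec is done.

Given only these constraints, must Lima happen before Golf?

Nothing in the constraints links Lima and Golf; they are unordered relative to each other.
A valid ordering placing Golf before Lima exists, so the answer is no.

No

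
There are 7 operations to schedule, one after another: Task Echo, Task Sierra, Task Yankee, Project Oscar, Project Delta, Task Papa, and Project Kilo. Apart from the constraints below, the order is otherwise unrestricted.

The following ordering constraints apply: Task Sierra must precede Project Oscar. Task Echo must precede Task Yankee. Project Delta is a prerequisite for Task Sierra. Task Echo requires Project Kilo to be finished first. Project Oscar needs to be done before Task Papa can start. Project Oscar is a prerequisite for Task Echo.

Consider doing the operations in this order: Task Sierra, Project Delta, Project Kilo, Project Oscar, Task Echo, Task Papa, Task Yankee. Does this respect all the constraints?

In the proposed order, Task Sierra appears before Project Delta.
But one of the constraints requires Project Delta before Task Sierra, so this ordering violates it.

No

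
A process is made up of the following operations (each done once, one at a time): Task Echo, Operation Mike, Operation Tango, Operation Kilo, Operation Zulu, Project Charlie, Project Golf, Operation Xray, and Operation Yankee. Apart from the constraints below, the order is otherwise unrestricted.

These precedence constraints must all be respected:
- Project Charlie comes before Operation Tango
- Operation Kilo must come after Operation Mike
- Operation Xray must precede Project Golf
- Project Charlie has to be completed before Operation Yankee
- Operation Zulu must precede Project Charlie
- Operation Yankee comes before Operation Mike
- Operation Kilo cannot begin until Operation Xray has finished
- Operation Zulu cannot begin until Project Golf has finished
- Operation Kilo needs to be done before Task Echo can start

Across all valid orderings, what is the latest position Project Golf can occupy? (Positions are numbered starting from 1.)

2

Every operation that must follow Project Golf has to come after it. Tracing all chains starting from Project Golf, those operations are: Task Echo, Operation Mike, Operation Tango, Operation Kilo, Operation Zulu, Project Charlie, Operation Yankee — 7 in total.
So at least 7 operations follow Project Golf, putting Project Golf no later than position 2. That position is achievable by scheduling everything else first.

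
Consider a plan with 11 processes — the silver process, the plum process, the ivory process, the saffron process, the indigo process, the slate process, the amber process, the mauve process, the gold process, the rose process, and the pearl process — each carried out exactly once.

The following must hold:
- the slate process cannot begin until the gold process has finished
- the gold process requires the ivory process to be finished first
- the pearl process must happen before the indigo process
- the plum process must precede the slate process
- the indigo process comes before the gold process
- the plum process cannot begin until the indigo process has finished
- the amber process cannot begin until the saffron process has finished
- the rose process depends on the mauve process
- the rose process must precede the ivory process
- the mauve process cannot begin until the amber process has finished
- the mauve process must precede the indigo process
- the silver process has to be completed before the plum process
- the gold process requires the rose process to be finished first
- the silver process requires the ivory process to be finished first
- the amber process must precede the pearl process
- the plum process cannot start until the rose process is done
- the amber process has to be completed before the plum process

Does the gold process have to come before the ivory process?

No

In fact the dependencies run the other way: the ivory process → the gold process.
So the gold process does not have to come before the ivory process — it cannot.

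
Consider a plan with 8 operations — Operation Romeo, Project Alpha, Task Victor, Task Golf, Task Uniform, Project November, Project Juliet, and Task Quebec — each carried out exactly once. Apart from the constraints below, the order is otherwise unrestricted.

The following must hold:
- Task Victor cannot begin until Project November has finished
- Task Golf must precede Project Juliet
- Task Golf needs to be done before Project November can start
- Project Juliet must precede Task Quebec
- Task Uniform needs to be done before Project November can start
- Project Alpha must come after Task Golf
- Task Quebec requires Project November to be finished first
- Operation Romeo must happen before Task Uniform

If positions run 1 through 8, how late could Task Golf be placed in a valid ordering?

3

Following every chain forward from Task Golf, the operations that must come later are Project Alpha, Task Victor, Project November, Project Juliet, Task Quebec — 5 of them.
So at least 5 operations follow Task Golf, putting Task Golf no later than position 3. That position is achievable by scheduling everything else first.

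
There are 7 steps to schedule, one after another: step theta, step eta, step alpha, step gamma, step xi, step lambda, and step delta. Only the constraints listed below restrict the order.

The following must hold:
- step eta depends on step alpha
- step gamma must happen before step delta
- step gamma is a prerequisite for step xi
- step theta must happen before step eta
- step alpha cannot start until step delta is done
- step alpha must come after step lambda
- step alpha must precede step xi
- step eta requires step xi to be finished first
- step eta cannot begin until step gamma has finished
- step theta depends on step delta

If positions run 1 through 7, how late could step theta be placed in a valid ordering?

The only step forced after step theta (directly or by a chain) is step eta.
With 1 mandatory successor out of 7 steps total, the latest slot for step theta is 7−1 = 6, and it's reachable by doing all non-successors before step theta.

6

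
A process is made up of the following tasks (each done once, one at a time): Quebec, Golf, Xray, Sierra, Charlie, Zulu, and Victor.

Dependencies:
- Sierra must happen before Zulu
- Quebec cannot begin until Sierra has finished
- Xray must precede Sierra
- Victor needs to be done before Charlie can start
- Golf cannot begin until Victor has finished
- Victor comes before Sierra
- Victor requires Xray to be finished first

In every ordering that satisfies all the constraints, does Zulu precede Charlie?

No

Zulu and Charlie are not related by any chain of constraints.
There exist valid orderings with Charlie before Zulu, so Zulu is not required to come first.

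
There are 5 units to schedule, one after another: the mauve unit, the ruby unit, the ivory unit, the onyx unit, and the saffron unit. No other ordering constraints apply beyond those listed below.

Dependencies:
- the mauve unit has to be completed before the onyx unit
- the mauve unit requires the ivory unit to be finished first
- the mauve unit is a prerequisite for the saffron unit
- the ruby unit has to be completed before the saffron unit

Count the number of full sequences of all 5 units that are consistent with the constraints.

2 units have no prerequisites (the ruby unit, the ivory unit), so any of them could come first.
Counting all ways to extend the partial order to a total order gives 7.

7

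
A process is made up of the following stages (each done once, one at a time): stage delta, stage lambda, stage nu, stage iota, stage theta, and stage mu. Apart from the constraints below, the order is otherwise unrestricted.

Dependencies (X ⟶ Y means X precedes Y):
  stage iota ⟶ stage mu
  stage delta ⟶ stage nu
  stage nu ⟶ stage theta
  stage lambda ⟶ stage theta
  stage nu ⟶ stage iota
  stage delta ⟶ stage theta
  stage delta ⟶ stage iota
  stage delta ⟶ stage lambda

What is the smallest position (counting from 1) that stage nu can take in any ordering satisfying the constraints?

2

Working backwards through the constraints from stage nu, its only required predecessor is stage delta.
So at minimum 1 stage comes before stage nu, putting stage nu no earlier than position 2. That position is achievable by scheduling exactly that predecessor first.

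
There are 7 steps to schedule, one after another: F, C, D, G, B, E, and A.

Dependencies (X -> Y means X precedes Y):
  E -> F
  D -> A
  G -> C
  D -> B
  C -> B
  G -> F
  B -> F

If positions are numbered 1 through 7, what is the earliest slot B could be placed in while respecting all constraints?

4

The steps that are forced before B, directly or transitively, are C, D, G. That's 3 steps.
So at minimum 3 steps come before B, putting B no earlier than position 4. That position is achievable by scheduling exactly those predecessors first.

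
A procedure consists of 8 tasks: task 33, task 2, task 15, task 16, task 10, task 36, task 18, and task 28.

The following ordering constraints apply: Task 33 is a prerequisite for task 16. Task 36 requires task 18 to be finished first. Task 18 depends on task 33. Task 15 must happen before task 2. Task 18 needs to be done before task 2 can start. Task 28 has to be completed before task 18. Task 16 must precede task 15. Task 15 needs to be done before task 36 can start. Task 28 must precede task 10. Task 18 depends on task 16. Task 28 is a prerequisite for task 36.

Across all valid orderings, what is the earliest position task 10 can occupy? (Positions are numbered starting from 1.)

Working backwards through the constraints from task 10, its only required predecessor is task 28.
With 1 mandatory predecessor, the earliest task 10 can sit is position 1+1 = 2, and placing just that one first achieves it.

2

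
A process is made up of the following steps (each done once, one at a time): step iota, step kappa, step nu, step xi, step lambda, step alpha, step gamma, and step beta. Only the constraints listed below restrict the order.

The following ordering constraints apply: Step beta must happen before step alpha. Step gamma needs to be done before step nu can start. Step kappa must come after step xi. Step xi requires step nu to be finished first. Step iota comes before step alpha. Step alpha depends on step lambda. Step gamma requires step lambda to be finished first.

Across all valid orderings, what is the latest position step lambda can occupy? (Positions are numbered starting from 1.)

The steps that are forced after step lambda, directly or by a chain of constraints, are step kappa, step nu, step xi, step alpha, step gamma. That's 5 steps.
With 5 mandatory successors out of 8 steps total, the latest slot for step lambda is 8−5 = 3, and it's reachable by doing all non-successors before step lambda.

3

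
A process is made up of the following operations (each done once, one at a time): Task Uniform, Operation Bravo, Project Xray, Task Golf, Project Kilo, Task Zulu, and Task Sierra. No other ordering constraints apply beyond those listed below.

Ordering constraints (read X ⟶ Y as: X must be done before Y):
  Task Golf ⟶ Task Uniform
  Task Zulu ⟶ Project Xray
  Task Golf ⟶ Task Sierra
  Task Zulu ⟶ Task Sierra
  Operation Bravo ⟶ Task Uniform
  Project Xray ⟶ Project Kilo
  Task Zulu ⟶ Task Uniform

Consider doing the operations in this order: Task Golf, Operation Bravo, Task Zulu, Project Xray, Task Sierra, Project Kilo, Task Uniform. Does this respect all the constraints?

Every stated constraint is respected: Task Golf sits at position 1, ahead of Task Uniform at position 7, and each of the other listed pairs likewise has the predecessor earlier in the sequence.

Yes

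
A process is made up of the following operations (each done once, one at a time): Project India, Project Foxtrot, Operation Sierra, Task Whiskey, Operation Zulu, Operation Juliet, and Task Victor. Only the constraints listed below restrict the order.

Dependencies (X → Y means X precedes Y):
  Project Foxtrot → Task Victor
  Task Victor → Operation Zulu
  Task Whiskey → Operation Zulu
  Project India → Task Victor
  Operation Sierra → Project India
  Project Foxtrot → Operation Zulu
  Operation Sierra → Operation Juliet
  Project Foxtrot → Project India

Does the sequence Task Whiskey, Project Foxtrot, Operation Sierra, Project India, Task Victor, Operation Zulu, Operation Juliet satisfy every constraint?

Every stated constraint is respected: Task Whiskey sits at position 1, ahead of Operation Zulu at position 6, and each of the other listed pairs likewise has the predecessor earlier in the sequence.

Yes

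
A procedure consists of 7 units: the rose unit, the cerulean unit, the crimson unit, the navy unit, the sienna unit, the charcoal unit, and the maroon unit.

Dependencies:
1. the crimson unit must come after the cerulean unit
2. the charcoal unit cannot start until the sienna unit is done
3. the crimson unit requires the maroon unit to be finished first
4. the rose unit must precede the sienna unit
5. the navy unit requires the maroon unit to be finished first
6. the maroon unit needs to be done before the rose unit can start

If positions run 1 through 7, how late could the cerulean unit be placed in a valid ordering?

The only unit forced after the cerulean unit (directly or by a chain) is the crimson unit.
So at least 1 unit follows the cerulean unit, putting the cerulean unit no later than position 6. That position is achievable by scheduling everything else first.

6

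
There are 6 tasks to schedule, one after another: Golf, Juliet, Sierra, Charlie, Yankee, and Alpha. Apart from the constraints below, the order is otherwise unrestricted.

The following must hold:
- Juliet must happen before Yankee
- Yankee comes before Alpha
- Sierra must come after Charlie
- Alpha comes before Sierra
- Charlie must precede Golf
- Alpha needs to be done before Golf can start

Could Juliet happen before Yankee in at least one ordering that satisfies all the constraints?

The constraints force Juliet before Yankee, so yes — every valid ordering has Juliet earlier.

Yes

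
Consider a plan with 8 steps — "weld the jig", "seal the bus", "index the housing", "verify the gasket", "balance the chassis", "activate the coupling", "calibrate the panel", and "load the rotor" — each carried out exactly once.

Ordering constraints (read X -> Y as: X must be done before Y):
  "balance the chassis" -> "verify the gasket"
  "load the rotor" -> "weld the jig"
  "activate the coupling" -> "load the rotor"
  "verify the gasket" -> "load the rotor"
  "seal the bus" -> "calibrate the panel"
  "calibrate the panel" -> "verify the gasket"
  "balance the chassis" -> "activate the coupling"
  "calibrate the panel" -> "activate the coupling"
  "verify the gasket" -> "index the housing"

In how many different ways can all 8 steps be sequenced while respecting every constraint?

21

The steps with no prerequisites are "seal the bus", "balance the chassis"; any of them can be placed first.
Systematically extending each partial ordering one step at a time and counting, there are 21 complete orderings.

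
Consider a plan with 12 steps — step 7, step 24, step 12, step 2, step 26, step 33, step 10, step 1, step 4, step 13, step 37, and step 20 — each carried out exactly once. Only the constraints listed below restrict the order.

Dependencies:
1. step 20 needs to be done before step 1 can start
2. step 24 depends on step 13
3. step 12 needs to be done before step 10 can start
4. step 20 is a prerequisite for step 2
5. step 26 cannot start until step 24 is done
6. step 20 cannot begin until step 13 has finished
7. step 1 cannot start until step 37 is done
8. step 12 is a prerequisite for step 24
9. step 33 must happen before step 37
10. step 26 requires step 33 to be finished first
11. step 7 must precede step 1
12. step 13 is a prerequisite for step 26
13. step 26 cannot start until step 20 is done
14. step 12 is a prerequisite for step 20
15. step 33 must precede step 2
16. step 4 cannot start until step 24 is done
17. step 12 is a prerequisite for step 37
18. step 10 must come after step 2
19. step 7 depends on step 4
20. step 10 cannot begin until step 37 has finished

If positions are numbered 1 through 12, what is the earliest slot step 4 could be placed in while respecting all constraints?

4

Working backwards through the constraints from step 4, its full set of required predecessors is step 24, step 12, step 13 — 3 of them.
So at minimum 3 steps come before step 4, putting step 4 no earlier than position 4. That position is achievable by scheduling exactly those predecessors first.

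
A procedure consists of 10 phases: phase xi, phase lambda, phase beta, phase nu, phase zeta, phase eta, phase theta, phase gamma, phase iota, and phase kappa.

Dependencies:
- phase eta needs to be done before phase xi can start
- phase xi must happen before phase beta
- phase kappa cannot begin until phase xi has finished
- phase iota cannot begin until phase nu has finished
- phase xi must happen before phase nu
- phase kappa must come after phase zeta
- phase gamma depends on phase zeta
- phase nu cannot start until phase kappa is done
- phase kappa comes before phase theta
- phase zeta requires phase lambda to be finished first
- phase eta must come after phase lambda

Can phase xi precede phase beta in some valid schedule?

Yes

Phase xi is actually forced before phase beta by the constraints, so certainly some valid ordering has phase xi first.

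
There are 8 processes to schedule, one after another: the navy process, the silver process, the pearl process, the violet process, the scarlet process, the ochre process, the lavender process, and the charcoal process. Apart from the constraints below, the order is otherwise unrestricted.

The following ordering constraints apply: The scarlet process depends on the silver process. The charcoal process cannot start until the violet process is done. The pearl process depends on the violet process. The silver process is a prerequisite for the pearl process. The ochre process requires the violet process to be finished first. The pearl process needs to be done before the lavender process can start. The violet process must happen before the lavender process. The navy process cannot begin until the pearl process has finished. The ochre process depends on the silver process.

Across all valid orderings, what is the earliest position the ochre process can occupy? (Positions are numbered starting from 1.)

The processes that are forced before the ochre process, directly or transitively, are the silver process, the violet process. That's 2 processes.
So at minimum 2 processes come before the ochre process, putting the ochre process no earlier than position 3. That position is achievable by scheduling exactly those predecessors first.

3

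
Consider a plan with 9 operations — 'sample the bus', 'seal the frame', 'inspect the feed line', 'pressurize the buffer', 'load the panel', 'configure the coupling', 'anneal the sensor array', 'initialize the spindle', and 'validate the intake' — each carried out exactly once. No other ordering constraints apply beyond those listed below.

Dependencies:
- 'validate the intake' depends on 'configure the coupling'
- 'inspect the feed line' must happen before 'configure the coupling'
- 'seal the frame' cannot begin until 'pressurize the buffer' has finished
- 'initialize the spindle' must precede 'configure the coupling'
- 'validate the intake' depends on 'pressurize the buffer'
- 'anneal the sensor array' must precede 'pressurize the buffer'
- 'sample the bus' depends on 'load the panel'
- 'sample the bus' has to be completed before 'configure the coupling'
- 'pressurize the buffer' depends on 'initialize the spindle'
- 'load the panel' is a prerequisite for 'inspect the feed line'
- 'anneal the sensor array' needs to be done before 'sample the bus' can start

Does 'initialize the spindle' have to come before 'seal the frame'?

Yes

Following the dependencies: 'initialize the spindle' → 'pressurize the buffer' → 'seal the frame'.
Hence 'initialize the spindle' necessarily comes before 'seal the frame'.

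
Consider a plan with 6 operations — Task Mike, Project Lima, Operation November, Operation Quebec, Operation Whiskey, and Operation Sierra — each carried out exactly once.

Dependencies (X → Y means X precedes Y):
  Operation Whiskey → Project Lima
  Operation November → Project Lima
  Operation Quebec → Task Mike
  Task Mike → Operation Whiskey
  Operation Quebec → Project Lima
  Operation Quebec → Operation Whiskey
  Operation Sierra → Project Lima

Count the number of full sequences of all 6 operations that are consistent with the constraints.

3 operations have no prerequisites (Operation November, Operation Quebec, Operation Sierra), so any of them could come first.
Counting all ways to extend the partial order to a total order gives 20.

20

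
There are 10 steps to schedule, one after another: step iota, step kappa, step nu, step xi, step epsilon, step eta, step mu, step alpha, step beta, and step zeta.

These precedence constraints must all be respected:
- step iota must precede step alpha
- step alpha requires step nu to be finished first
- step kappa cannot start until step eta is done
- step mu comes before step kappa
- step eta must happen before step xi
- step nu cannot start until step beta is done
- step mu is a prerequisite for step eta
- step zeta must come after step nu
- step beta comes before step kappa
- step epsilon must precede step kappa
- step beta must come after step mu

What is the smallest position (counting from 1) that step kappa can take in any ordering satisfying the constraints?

5

Working backwards through the constraints from step kappa, its full set of required predecessors is step epsilon, step eta, step mu, step beta — 4 of them.
So at minimum 4 steps come before step kappa, putting step kappa no earlier than position 5. That position is achievable by scheduling exactly those predecessors first.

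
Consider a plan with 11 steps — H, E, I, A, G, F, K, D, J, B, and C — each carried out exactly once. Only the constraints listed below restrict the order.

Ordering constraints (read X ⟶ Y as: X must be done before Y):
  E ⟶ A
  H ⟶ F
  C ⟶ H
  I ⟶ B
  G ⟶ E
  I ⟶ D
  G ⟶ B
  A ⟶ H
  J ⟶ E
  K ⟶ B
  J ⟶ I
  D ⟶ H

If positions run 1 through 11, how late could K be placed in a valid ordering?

10

Following the constraints forward from K, its only required successor is B.
So at least 1 step follows K, putting K no later than position 10. That position is achievable by scheduling everything else first.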